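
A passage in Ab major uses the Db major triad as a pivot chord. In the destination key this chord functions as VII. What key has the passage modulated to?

Eb minor

The numeral VII denotes a major triad on scale degree 7. With Db on degree 7, the tonic of the new key is Eb.
Degree 7 carries a major triad in natural-minor keys, so the destination is Eb minor.
Check: the diatonic triads of Eb minor (natural minor) are Ebm (i), Fdim (ii°), Gb (III), Abm (iv), Bbm (v), Cb (VI), Db (VII) — Db major is indeed VII.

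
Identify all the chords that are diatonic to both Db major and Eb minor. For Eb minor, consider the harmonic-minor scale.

Triads in Db major: Db (I), Ebm (ii), Fm (iii), Gb (IV), Ab (V), Bbm (vi), Cdim (vii°).
Triads in Eb minor (harmonic minor): Ebm (i), Fdim (ii°), Gbaug (III+), Abm (iv), Bb (V), Cb (VI), Ddim (vii°).
Shared triads with their functions: Ebm (ii in Db major, i in Eb minor).

Ebm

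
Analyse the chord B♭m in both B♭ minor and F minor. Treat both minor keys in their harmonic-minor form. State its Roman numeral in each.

i in B♭ minor; iv in F minor

The scale of B♭ minor (harmonic minor) is B♭ C D♭ E♭ F G♭ A; B♭ is degree 1, and the triad built there (B♭-D♭-F) is minor, so it is i.
The scale of F minor (harmonic minor) is F G A♭ B♭ C D♭ E; B♭ is degree 4, and the triad built there (B♭-D♭-F) is minor, so it is iv.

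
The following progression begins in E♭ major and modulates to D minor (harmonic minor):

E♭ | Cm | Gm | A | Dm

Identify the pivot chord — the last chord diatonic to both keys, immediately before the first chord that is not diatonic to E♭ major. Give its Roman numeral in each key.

Chords diatonic to E♭ major: E♭, Fm, Gm, A♭, B♭, Cm, Ddim.
Reading the progression, the first chord not in that set is A, so the modulation leaves E♭ major there.
The chord immediately before A is Gm, which is diatonic to both keys: iii in E♭ major and iv in D minor.

Gm — iii in E♭ major, iv in D minor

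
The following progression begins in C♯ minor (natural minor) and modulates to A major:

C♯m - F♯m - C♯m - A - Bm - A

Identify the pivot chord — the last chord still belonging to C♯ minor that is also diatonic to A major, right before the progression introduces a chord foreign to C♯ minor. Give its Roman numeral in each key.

A — VI in C♯ minor, I in A major

Chords diatonic to C♯ minor: C♯m, D♯dim, E, F♯m, G♯m, A, B.
Reading the progression, the first chord not in that set is Bm, so the modulation leaves C♯ minor there.
The chord immediately before Bm is A, which is diatonic to both keys: VI in C♯ minor and I in A major.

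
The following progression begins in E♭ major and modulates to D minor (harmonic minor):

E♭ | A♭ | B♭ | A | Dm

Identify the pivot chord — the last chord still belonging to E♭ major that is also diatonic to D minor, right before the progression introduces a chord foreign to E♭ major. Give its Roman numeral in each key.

B♭ — V in E♭ major, VI in D minor

Chords diatonic to E♭ major: E♭, Fm, Gm, A♭, B♭, Cm, Ddim.
Reading the progression, the first chord not in that set is A, so the modulation leaves E♭ major there.
The chord immediately before A is B♭, which is diatonic to both keys: V in E♭ major and VI in D minor.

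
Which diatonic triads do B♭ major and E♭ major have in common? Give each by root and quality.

Triads in B♭ major: B♭ (I), Cm (ii), Dm (iii), E♭ (IV), F (V), Gm (vi), Adim (vii°).
Triads in E♭ major: E♭ (I), Fm (ii), Gm (iii), A♭ (IV), B♭ (V), Cm (vi), Ddim (vii°).
Shared triads with their functions: B♭ (I in B♭ major, V in E♭ major); Cm (ii in B♭ major, vi in E♭ major); E♭ (IV in B♭ major, I in E♭ major); Gm (vi in B♭ major, iii in E♭ major).

B♭, Cm, E♭, Gm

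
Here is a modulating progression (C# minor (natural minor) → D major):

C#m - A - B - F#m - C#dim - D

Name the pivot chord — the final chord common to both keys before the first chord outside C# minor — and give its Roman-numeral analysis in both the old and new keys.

Chords diatonic to C# minor: C#m, D#dim, E, F#m, G#m, A, B.
Reading the progression, the first chord not in that set is C#dim, so the modulation leaves C# minor there.
The chord immediately before C#dim is F#m, which is diatonic to both keys: iv in C# minor and iii in D major.

F#m — iv in C# minor, iii in D major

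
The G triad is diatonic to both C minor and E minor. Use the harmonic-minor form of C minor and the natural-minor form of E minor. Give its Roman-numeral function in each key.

V in C minor; III in E minor

The scale of C minor (harmonic minor) is C D E♭ F G A♭ B; G is degree 5, and the triad built there (G-B-D) is major, so it is V.
The scale of E minor (natural minor) is E F♯ G A B C D; G is degree 3, and the triad built there (G-B-D) is major, so it is III.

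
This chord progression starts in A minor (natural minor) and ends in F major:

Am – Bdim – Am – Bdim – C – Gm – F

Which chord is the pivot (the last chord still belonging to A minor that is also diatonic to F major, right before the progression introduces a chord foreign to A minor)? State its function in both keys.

C — III in A minor, V in F major

Chords diatonic to A minor: Am, Bdim, C, Dm, Em, F, G.
Reading the progression, the first chord not in that set is Gm, so the modulation leaves A minor there.
The chord immediately before Gm is C, which is diatonic to both keys: III in A minor and V in F major.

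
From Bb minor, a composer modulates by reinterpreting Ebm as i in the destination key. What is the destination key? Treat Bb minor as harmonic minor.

The numeral i denotes a minor triad on scale degree 1. With Eb on degree 1, the tonic of the new key is Eb.
Degree 1 carries a minor triad in minor keys, so the destination is Eb minor.
Check: the diatonic triads of Eb minor (natural minor) are Ebm (i), Fdim (ii°), Gb (III), Abm (iv), Bbm (v), Cb (VI), Db (VII) — Ebm is indeed i.

Eb minor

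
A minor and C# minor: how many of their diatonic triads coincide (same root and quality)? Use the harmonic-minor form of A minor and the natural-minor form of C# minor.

1

Diatonic triads of A minor (harmonic minor): Am (i), Bdim (ii°), Caug (III+), Dm (iv), E (V), F (VI), G#dim (vii°).
Diatonic triads of C# minor (natural minor): C#m (i), D#dim (ii°), E (III), F#m (iv), G#m (v), A (VI), B (VII).
Matching root and quality in both lists: E.
That gives 1 common triad.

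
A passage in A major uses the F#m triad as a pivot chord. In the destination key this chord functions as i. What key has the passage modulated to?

F# minor

The numeral i denotes a minor triad on scale degree 1. With F# on degree 1, the tonic of the new key is F#.
Degree 1 carries a minor triad in minor keys, so the destination is F# minor.
Check: the diatonic triads of F# minor (natural minor) are F#m (i), G#dim (ii°), A (III), Bm (iv), C#m (v), D (VI), E (VII) — F#m is indeed i.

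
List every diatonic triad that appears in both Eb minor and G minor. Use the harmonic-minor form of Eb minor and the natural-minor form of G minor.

Bb

Triads in Eb minor (harmonic minor): Ebm (i), Fdim (ii°), Gbaug (III+), Abm (iv), Bb (V), Cb (VI), Ddim (vii°).
Triads in G minor (natural minor): Gm (i), Adim (ii°), Bb (III), Cm (iv), Dm (v), Eb (VI), F (VII).
Shared triads with their functions: Bb (V in Eb minor, III in G minor).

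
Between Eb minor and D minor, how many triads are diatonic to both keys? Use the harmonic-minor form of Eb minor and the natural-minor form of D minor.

Diatonic triads of Eb minor (harmonic minor): Ebm (i), Fdim (ii°), Gbaug (III+), Abm (iv), Bb (V), Cb (VI), Ddim (vii°).
Diatonic triads of D minor (natural minor): Dm (i), Edim (ii°), F (III), Gm (iv), Am (v), Bb (VI), C (VII).
Matching root and quality in both lists: Bb.
That gives 1 common triad.

1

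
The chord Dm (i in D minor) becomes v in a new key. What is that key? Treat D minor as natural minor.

The numeral v denotes a minor triad on scale degree 5. With D on degree 5, the tonic of the new key is G.
Degree 5 carries a minor triad in natural-minor keys, so the destination is G minor.
Check: the diatonic triads of G minor (natural minor) are Gm (i), Adim (ii°), Bb (III), Cm (iv), Dm (v), Eb (VI), F (VII) — Dm is indeed v.

G minor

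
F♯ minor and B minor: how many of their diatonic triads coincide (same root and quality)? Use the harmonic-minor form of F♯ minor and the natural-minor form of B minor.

Diatonic triads of F♯ minor (harmonic minor): F♯m (i), G♯dim (ii°), Aaug (III+), Bm (iv), C♯ (V), D (VI), E♯dim (vii°).
Diatonic triads of B minor (natural minor): Bm (i), C♯dim (ii°), D (III), Em (iv), F♯m (v), G (VI), A (VII).
Matching root and quality in both lists: F♯m, Bm, D.
That gives 3 common triads.

3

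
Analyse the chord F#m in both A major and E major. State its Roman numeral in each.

vi in A major; ii in E major

The scale of A major is A B C# D E F# G#; F# is degree 6, and the triad built there (F#-A-C#) is minor, so it is vi.
The scale of E major is E F# G# A B C# D#; F# is degree 2, and the triad built there (F#-A-C#) is minor, so it is ii.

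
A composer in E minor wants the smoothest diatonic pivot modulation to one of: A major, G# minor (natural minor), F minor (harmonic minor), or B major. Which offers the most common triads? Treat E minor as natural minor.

A major

Triads of E minor (natural minor): E minor (i), F# diminished (ii°), G major (III), A minor (iv), B minor (v), C major (VI), D major (VII).
A major shares 2: Bm, D.
G# minor (natural minor) shares 0: none.
F minor (harmonic minor) shares 1: C.
B major shares 0: none.
The most common triads (2) are shared with A major.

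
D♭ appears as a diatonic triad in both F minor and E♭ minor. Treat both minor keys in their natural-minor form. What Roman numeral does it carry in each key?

VI in F minor; VII in E♭ minor

The scale of F minor (natural minor) is F G A♭ B♭ C D♭ E♭; D♭ is degree 6, and the triad built there (D♭-F-A♭) is major, so it is VI.
The scale of E♭ minor (natural minor) is E♭ F G♭ A♭ B♭ C♭ D♭; D♭ is degree 7, and the triad built there (D♭-F-A♭) is major, so it is VII.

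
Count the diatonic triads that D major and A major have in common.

4

Diatonic triads of D major: D (I), Em (ii), F#m (iii), G (IV), A (V), Bm (vi), C#dim (vii°).
Diatonic triads of A major: A (I), Bm (ii), C#m (iii), D (IV), E (V), F#m (vi), G#dim (vii°).
Matching root and quality in both lists: D, F#m, A, Bm.
That gives 4 common triads.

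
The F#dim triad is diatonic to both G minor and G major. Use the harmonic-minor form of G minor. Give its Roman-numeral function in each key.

The scale of G minor (harmonic minor) is G A Bb C D Eb F#; F# is degree 7, and the triad built there (F#-A-C) is diminished, so it is vii°.
The scale of G major is G A B C D E F#; F# is degree 7, and the triad built there (F#-A-C) is diminished, so it is vii°.

vii° in G minor; vii° in G major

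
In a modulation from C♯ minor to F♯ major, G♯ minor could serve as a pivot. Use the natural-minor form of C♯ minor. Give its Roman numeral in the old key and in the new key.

The scale of C♯ minor (natural minor) is C♯ D♯ E F♯ G♯ A B; G♯ is degree 5, and the triad built there (G♯-B-D♯) is minor, so it is v.
The scale of F♯ major is F♯ G♯ A♯ B C♯ D♯ E♯; G♯ is degree 2, and the triad built there (G♯-B-D♯) is minor, so it is ii.

v in C♯ minor; ii in F♯ major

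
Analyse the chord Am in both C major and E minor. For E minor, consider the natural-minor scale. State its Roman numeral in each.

vi in C major; iv in E minor

The scale of C major is C D E F G A B; A is degree 6, and the triad built there (A-C-E) is minor, so it is vi.
The scale of E minor (natural minor) is E F# G A B C D; A is degree 4, and the triad built there (A-C-E) is minor, so it is iv.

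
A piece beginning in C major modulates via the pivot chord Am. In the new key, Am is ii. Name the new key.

G major

The numeral ii denotes a minor triad on scale degree 2. With A on degree 2, the tonic of the new key is G.
Degree 2 carries a minor triad in major keys, so the destination is G major.
Check: the diatonic triads of G major are G (I), Am (ii), Bm (iii), C (IV), D (V), Em (vi), F#dim (vii°) — Am is indeed ii.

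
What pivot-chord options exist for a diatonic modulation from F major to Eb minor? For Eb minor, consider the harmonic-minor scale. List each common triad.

Triads in F major: F (I), Gm (ii), Am (iii), Bb (IV), C (V), Dm (vi), Edim (vii°).
Triads in Eb minor (harmonic minor): Ebm (i), Fdim (ii°), Gbaug (III+), Abm (iv), Bb (V), Cb (VI), Ddim (vii°).
Shared triads with their functions: Bb (IV in F major, V in Eb minor).

Bb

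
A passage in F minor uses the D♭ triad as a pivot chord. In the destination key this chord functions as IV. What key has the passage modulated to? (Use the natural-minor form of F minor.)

The numeral IV denotes a major triad on scale degree 4. With D♭ on degree 4, the tonic of the new key is A♭.
Degree 4 carries a major triad in major keys, so the destination is A♭ major.
Check: the diatonic triads of A♭ major are A♭ (I), B♭m (ii), Cm (iii), D♭ (IV), E♭ (V), Fm (vi), Gdim (vii°) — D♭ is indeed IV.

A♭ major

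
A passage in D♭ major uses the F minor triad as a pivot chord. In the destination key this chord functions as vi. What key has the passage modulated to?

A♭ major

The numeral vi denotes a minor triad on scale degree 6. With F on degree 6, the tonic of the new key is A♭.
Degree 6 carries a minor triad in major keys, so the destination is A♭ major.
Check: the diatonic triads of A♭ major are A♭ (I), B♭m (ii), Cm (iii), D♭ (IV), E♭ (V), Fm (vi), Gdim (vii°) — F minor is indeed vi.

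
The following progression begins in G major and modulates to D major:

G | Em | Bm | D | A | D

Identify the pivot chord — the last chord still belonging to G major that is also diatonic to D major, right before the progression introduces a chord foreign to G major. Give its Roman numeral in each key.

Chords diatonic to G major: G, Am, Bm, C, D, Em, F♯dim.
Reading the progression, the first chord not in that set is A, so the modulation leaves G major there.
The chord immediately before A is D, which is diatonic to both keys: V in G major and I in D major.

D — V in G major, I in D major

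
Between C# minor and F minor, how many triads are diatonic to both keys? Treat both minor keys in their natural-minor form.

Diatonic triads of C# minor (natural minor): C# minor (i), D# diminished (ii°), E major (III), F# minor (iv), G# minor (v), A major (VI), B major (VII).
Diatonic triads of F minor (natural minor): F minor (i), G diminished (ii°), Ab major (III), Bb minor (iv), C minor (v), Db major (VI), Eb major (VII).
No triad has the same root and quality in both keys.

0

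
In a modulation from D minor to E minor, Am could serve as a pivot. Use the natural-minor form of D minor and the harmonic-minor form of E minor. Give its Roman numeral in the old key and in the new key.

The scale of D minor (natural minor) is D E F G A Bb C; A is degree 5, and the triad built there (A-C-E) is minor, so it is v.
The scale of E minor (harmonic minor) is E F# G A B C D#; A is degree 4, and the triad built there (A-C-E) is minor, so it is iv.

v in D minor; iv in E minor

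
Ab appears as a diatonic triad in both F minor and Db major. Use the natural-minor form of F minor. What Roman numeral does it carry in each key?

The scale of F minor (natural minor) is F G Ab Bb C Db Eb; Ab is degree 3, and the triad built there (Ab-C-Eb) is major, so it is III.
The scale of Db major is Db Eb F Gb Ab Bb C; Ab is degree 5, and the triad built there (Ab-C-Eb) is major, so it is V.

III in F minor; V in Db major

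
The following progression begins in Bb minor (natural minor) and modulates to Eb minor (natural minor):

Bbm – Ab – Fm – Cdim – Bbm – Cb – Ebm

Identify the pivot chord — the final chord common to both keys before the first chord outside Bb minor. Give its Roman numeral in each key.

Chords diatonic to Bb minor: Bbm, Cdim, Db, Ebm, Fm, Gb, Ab.
Reading the progression, the first chord not in that set is Cb, so the modulation leaves Bb minor there.
The chord immediately before Cb is Bbm, which is diatonic to both keys: i in Bb minor and v in Eb minor.

Bbm — i in Bb minor, v in Eb minor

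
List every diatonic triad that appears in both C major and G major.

C, Em, G, Am

Triads in C major: C (I), Dm (ii), Em (iii), F (IV), G (V), Am (vi), Bdim (vii°).
Triads in G major: G (I), Am (ii), Bm (iii), C (IV), D (V), Em (vi), F#dim (vii°).
Shared triads with their functions: C (I in C major, IV in G major); Em (iii in C major, vi in G major); G (V in C major, I in G major); Am (vi in C major, ii in G major).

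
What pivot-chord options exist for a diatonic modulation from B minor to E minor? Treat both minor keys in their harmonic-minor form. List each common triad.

Triads in B minor (harmonic minor): Bm (i), C♯dim (ii°), Daug (III+), Em (iv), F♯ (V), G (VI), A♯dim (vii°).
Triads in E minor (harmonic minor): Em (i), F♯dim (ii°), Gaug (III+), Am (iv), B (V), C (VI), D♯dim (vii°).
Shared triads with their functions: Em (iv in B minor, i in E minor).

Em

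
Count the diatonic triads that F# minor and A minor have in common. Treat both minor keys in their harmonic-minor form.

Diatonic triads of F# minor (harmonic minor): F# minor (i), G# diminished (ii°), A augmented (III+), B minor (iv), C# major (V), D major (VI), E# diminished (vii°).
Diatonic triads of A minor (harmonic minor): A minor (i), B diminished (ii°), C augmented (III+), D minor (iv), E major (V), F major (VI), G# diminished (vii°).
Matching root and quality in both lists: G# diminished.
That gives 1 common triad.

1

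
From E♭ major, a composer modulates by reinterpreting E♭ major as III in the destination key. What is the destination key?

C minor

The numeral III denotes a major triad on scale degree 3. With E♭ on degree 3, the tonic of the new key is C.
Degree 3 carries a major triad in natural-minor keys, so the destination is C minor.
Check: the diatonic triads of C minor (natural minor) are Cm (i), Ddim (ii°), E♭ (III), Fm (iv), Gm (v), A♭ (VI), B♭ (VII) — E♭ major is indeed III.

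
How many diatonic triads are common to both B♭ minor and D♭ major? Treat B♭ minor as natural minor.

Diatonic triads of B♭ minor (natural minor): B♭m (i), Cdim (ii°), D♭ (III), E♭m (iv), Fm (v), G♭ (VI), A♭ (VII).
Diatonic triads of D♭ major: D♭ (I), E♭m (ii), Fm (iii), G♭ (IV), A♭ (V), B♭m (vi), Cdim (vii°).
Matching root and quality in both lists: B♭m, Cdim, D♭, E♭m, Fm, G♭, A♭.
That gives 7 common triads.

7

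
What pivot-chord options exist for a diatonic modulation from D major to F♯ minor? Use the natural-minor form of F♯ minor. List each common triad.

D, F♯m, A, Bm

Triads in D major: D (I), Em (ii), F♯m (iii), G (IV), A (V), Bm (vi), C♯dim (vii°).
Triads in F♯ minor (natural minor): F♯m (i), G♯dim (ii°), A (III), Bm (iv), C♯m (v), D (VI), E (VII).
Shared triads with their functions: D (I in D major, VI in F♯ minor); F♯m (iii in D major, i in F♯ minor); A (V in D major, III in F♯ minor); Bm (vi in D major, iv in F♯ minor).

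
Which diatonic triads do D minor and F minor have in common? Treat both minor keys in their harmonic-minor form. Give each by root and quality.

Edim

Triads in D minor (harmonic minor): Dm (i), Edim (ii°), Faug (III+), Gm (iv), A (V), Bb (VI), C#dim (vii°).
Triads in F minor (harmonic minor): Fm (i), Gdim (ii°), Abaug (III+), Bbm (iv), C (V), Db (VI), Edim (vii°).
Shared triads with their functions: Edim (ii° in D minor, vii° in F minor).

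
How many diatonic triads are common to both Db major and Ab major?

4

Diatonic triads of Db major: Db (I), Ebm (ii), Fm (iii), Gb (IV), Ab (V), Bbm (vi), Cdim (vii°).
Diatonic triads of Ab major: Ab (I), Bbm (ii), Cm (iii), Db (IV), Eb (V), Fm (vi), Gdim (vii°).
Matching root and quality in both lists: Db, Fm, Ab, Bbm.
That gives 4 common triads.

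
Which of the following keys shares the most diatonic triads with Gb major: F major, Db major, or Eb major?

Triads of Gb major: Gb major (I), Ab minor (ii), Bb minor (iii), Cb major (IV), Db major (V), Eb minor (vi), F diminished (vii°).
F major shares 0: none.
Db major shares 4: Gb, Bbm, Db, Ebm.
Eb major shares 0: none.
The most common triads (4) are shared with Db major.

Db major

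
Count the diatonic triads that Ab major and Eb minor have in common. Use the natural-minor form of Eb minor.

2

Diatonic triads of Ab major: Ab (I), Bbm (ii), Cm (iii), Db (IV), Eb (V), Fm (vi), Gdim (vii°).
Diatonic triads of Eb minor (natural minor): Ebm (i), Fdim (ii°), Gb (III), Abm (iv), Bbm (v), Cb (VI), Db (VII).
Matching root and quality in both lists: Bbm, Db.
That gives 2 common triads.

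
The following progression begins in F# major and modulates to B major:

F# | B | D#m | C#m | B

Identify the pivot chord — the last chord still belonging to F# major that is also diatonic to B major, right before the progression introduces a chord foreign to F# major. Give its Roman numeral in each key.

Chords diatonic to F# major: F#, G#m, A#m, B, C#, D#m, E#dim.
Reading the progression, the first chord not in that set is C#m, so the modulation leaves F# major there.
The chord immediately before C#m is D#m, which is diatonic to both keys: vi in F# major and iii in B major.

D#m — vi in F# major, iii in B major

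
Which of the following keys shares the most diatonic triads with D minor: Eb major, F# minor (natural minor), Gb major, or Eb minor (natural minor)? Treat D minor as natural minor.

Triads of D minor (natural minor): D minor (i), E diminished (ii°), F major (III), G minor (iv), A minor (v), Bb major (VI), C major (VII).
Eb major shares 2: Gm, Bb.
F# minor (natural minor) shares 0: none.
Gb major shares 0: none.
Eb minor (natural minor) shares 0: none.
The most common triads (2) are shared with Eb major.

Eb major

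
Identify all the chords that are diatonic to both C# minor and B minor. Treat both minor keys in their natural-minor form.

Triads in C# minor (natural minor): C#m (i), D#dim (ii°), E (III), F#m (iv), G#m (v), A (VI), B (VII).
Triads in B minor (natural minor): Bm (i), C#dim (ii°), D (III), Em (iv), F#m (v), G (VI), A (VII).
Shared triads with their functions: F#m (iv in C# minor, v in B minor); A (VI in C# minor, VII in B minor).

F#m, A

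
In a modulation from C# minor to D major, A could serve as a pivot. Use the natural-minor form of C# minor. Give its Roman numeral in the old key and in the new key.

VI in C# minor; V in D major

The scale of C# minor (natural minor) is C# D# E F# G# A B; A is degree 6, and the triad built there (A-C#-E) is major, so it is VI.
The scale of D major is D E F# G A B C#; A is degree 5, and the triad built there (A-C#-E) is major, so it is V.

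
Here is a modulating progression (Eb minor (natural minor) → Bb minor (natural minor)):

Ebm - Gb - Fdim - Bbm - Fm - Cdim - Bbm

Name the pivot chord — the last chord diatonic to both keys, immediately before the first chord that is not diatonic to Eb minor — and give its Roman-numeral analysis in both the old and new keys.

Bbm — v in Eb minor, i in Bb minor

Chords diatonic to Eb minor: Ebm, Fdim, Gb, Abm, Bbm, Cb, Db.
Reading the progression, the first chord not in that set is Fm, so the modulation leaves Eb minor there.
The chord immediately before Fm is Bbm, which is diatonic to both keys: v in Eb minor and i in Bb minor.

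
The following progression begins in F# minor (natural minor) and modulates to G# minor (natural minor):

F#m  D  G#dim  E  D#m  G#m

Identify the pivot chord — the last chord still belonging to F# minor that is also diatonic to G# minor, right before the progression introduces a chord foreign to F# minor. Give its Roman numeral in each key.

E — VII in F# minor, VI in G# minor

Chords diatonic to F# minor: F#m, G#dim, A, Bm, C#m, D, E.
Reading the progression, the first chord not in that set is D#m, so the modulation leaves F# minor there.
The chord immediately before D#m is E, which is diatonic to both keys: VII in F# minor and VI in G# minor.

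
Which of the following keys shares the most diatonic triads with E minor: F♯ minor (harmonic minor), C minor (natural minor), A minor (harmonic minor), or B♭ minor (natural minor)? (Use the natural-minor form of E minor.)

F♯ minor

Triads of E minor (natural minor): Em (i), F♯dim (ii°), G (III), Am (iv), Bm (v), C (VI), D (VII).
F♯ minor (harmonic minor) shares 2: Bm, D.
C minor (natural minor) shares 0: none.
A minor (harmonic minor) shares 1: Am.
B♭ minor (natural minor) shares 0: none.
The most common triads (2) are shared with F♯ minor.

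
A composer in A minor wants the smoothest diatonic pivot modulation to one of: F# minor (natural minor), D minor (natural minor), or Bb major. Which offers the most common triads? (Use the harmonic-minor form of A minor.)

D minor

Triads of A minor (harmonic minor): A minor (i), B diminished (ii°), C augmented (III+), D minor (iv), E major (V), F major (VI), G# diminished (vii°).
F# minor (natural minor) shares 2: E, G#dim.
D minor (natural minor) shares 3: Am, Dm, F.
Bb major shares 2: Dm, F.
The most common triads (3) are shared with D minor.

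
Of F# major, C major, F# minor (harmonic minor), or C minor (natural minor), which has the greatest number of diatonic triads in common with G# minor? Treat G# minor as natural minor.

Triads of G# minor (natural minor): G# minor (i), A# diminished (ii°), B major (III), C# minor (iv), D# minor (v), E major (VI), F# major (VII).
F# major shares 4: G#m, B, D#m, F#.
C major shares 0: none.
F# minor (harmonic minor) shares 0: none.
C minor (natural minor) shares 0: none.
The most common triads (4) are shared with F# major.

F# major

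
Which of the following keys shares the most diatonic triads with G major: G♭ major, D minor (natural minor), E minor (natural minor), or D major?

Triads of G major: G major (I), A minor (ii), B minor (iii), C major (IV), D major (V), E minor (vi), F♯ diminished (vii°).
G♭ major shares 0: none.
D minor (natural minor) shares 2: Am, C.
E minor (natural minor) shares 7: G, Am, Bm, C, D, Em, F♯dim.
D major shares 4: G, Bm, D, Em.
The most common triads (7) are shared with E minor.

E minor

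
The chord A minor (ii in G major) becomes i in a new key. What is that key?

A minor

The numeral i denotes a minor triad on scale degree 1. With A on degree 1, the tonic of the new key is A.
Degree 1 carries a minor triad in minor keys, so the destination is A minor.
Check: the diatonic triads of A minor (natural minor) are Am (i), Bdim (ii°), C (III), Dm (iv), Em (v), F (VI), G (VII) — A minor is indeed i.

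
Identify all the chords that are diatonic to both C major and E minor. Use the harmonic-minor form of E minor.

C, Em, Am

Triads in C major: C major (I), D minor (ii), E minor (iii), F major (IV), G major (V), A minor (vi), B diminished (vii°).
Triads in E minor (harmonic minor): E minor (i), F# diminished (ii°), G augmented (III+), A minor (iv), B major (V), C major (VI), D# diminished (vii°).
Shared triads with their functions: C major (I in C major, VI in E minor); E minor (iii in C major, i in E minor); A minor (vi in C major, iv in E minor).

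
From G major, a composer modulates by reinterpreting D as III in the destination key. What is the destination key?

The numeral III denotes a major triad on scale degree 3. With D on degree 3, the tonic of the new key is B.
Degree 3 carries a major triad in natural-minor keys, so the destination is B minor.
Check: the diatonic triads of B minor (natural minor) are Bm (i), C♯dim (ii°), D (III), Em (iv), F♯m (v), G (VI), A (VII) — D is indeed III.

B minor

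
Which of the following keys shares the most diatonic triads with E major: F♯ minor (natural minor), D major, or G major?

F♯ minor

Triads of E major: E (I), F♯m (ii), G♯m (iii), A (IV), B (V), C♯m (vi), D♯dim (vii°).
F♯ minor (natural minor) shares 4: E, F♯m, A, C♯m.
D major shares 2: F♯m, A.
G major shares 0: none.
The most common triads (4) are shared with F♯ minor.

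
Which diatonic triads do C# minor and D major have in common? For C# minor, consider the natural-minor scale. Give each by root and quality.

Triads in C# minor (natural minor): C# minor (i), D# diminished (ii°), E major (III), F# minor (iv), G# minor (v), A major (VI), B major (VII).
Triads in D major: D major (I), E minor (ii), F# minor (iii), G major (IV), A major (V), B minor (vi), C# diminished (vii°).
Shared triads with their functions: F# minor (iv in C# minor, iii in D major); A major (VI in C# minor, V in D major).

F#m, A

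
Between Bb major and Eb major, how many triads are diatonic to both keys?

4

Diatonic triads of Bb major: Bb (I), Cm (ii), Dm (iii), Eb (IV), F (V), Gm (vi), Adim (vii°).
Diatonic triads of Eb major: Eb (I), Fm (ii), Gm (iii), Ab (IV), Bb (V), Cm (vi), Ddim (vii°).
Matching root and quality in both lists: Bb, Cm, Eb, Gm.
That gives 4 common triads.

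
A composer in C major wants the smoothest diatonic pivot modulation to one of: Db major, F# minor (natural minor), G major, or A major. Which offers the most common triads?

G major

Triads of C major: C major (I), D minor (ii), E minor (iii), F major (IV), G major (V), A minor (vi), B diminished (vii°).
Db major shares 0: none.
F# minor (natural minor) shares 0: none.
G major shares 4: C, Em, G, Am.
A major shares 0: none.
The most common triads (4) are shared with G major.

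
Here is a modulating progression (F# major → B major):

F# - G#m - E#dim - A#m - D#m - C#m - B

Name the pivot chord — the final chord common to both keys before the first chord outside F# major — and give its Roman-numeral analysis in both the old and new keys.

D#m — vi in F# major, iii in B major

Chords diatonic to F# major: F#, G#m, A#m, B, C#, D#m, E#dim.
Reading the progression, the first chord not in that set is C#m, so the modulation leaves F# major there.
The chord immediately before C#m is D#m, which is diatonic to both keys: vi in F# major and iii in B major.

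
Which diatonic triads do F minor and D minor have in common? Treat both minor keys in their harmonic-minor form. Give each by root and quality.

Triads in F minor (harmonic minor): F minor (i), G diminished (ii°), A♭ augmented (III+), B♭ minor (iv), C major (V), D♭ major (VI), E diminished (vii°).
Triads in D minor (harmonic minor): D minor (i), E diminished (ii°), F augmented (III+), G minor (iv), A major (V), B♭ major (VI), C♯ diminished (vii°).
Shared triads with their functions: E diminished (vii° in F minor, ii° in D minor).

Edim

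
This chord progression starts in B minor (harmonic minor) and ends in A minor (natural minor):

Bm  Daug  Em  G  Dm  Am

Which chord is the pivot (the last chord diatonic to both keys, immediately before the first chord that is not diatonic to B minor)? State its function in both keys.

Chords diatonic to B minor: Bm, C♯dim, Daug, Em, F♯, G, A♯dim.
Reading the progression, the first chord not in that set is Dm, so the modulation leaves B minor there.
The chord immediately before Dm is G, which is diatonic to both keys: VI in B minor and VII in A minor.

G — VI in B minor, VII in A minor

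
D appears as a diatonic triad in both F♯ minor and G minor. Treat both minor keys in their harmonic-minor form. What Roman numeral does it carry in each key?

VI in F♯ minor; V in G minor

The scale of F♯ minor (harmonic minor) is F♯ G♯ A B C♯ D E♯; D is degree 6, and the triad built there (D-F♯-A) is major, so it is VI.
The scale of G minor (harmonic minor) is G A B♭ C D E♭ F♯; D is degree 5, and the triad built there (D-F♯-A) is major, so it is V.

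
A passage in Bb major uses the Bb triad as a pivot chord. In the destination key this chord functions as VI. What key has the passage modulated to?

D minor

The numeral VI denotes a major triad on scale degree 6. With Bb on degree 6, the tonic of the new key is D.
Degree 6 carries a major triad in minor keys, so the destination is D minor.
Check: the diatonic triads of D minor (natural minor) are Dm (i), Edim (ii°), F (III), Gm (iv), Am (v), Bb (VI), C (VII) — Bb is indeed VI.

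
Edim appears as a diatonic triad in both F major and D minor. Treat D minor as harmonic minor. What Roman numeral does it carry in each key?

The scale of F major is F G A Bb C D E; E is degree 7, and the triad built there (E-G-Bb) is diminished, so it is vii°.
The scale of D minor (harmonic minor) is D E F G A Bb C#; E is degree 2, and the triad built there (E-G-Bb) is diminished, so it is ii°.

vii° in F major; ii° in D minor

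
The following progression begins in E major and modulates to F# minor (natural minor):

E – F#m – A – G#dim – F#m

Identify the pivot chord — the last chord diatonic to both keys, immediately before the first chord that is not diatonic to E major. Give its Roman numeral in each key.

Chords diatonic to E major: E, F#m, G#m, A, B, C#m, D#dim.
Reading the progression, the first chord not in that set is G#dim, so the modulation leaves E major there.
The chord immediately before G#dim is A, which is diatonic to both keys: IV in E major and III in F# minor.

A — IV in E major, III in F# minor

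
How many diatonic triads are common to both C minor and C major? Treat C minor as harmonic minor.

Diatonic triads of C minor (harmonic minor): Cm (i), Ddim (ii°), E♭aug (III+), Fm (iv), G (V), A♭ (VI), Bdim (vii°).
Diatonic triads of C major: C (I), Dm (ii), Em (iii), F (IV), G (V), Am (vi), Bdim (vii°).
Matching root and quality in both lists: G, Bdim.
That gives 2 common triads.

2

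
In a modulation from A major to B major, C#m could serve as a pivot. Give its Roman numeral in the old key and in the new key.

The scale of A major is A B C# D E F# G#; C# is degree 3, and the triad built there (C#-E-G#) is minor, so it is iii.
The scale of B major is B C# D# E F# G# A#; C# is degree 2, and the triad built there (C#-E-G#) is minor, so it is ii.

iii in A major; ii in B major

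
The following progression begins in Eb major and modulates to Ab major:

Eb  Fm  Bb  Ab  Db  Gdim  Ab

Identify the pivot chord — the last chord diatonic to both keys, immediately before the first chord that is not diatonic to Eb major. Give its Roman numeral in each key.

Ab — IV in Eb major, I in Ab major

Chords diatonic to Eb major: Eb, Fm, Gm, Ab, Bb, Cm, Ddim.
Reading the progression, the first chord not in that set is Db, so the modulation leaves Eb major there.
The chord immediately before Db is Ab, which is diatonic to both keys: IV in Eb major and I in Ab major.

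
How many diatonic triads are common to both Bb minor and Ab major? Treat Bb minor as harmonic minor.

1

Diatonic triads of Bb minor (harmonic minor): Bbm (i), Cdim (ii°), Dbaug (III+), Ebm (iv), F (V), Gb (VI), Adim (vii°).
Diatonic triads of Ab major: Ab (I), Bbm (ii), Cm (iii), Db (IV), Eb (V), Fm (vi), Gdim (vii°).
Matching root and quality in both lists: Bbm.
That gives 1 common triad.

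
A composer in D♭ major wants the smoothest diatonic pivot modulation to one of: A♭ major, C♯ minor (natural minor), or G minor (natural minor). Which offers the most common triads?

A♭ major

Triads of D♭ major: D♭ major (I), E♭ minor (ii), F minor (iii), G♭ major (IV), A♭ major (V), B♭ minor (vi), C diminished (vii°).
A♭ major shares 4: D♭, Fm, A♭, B♭m.
C♯ minor (natural minor) shares 0: none.
G minor (natural minor) shares 0: none.
The most common triads (4) are shared with A♭ major.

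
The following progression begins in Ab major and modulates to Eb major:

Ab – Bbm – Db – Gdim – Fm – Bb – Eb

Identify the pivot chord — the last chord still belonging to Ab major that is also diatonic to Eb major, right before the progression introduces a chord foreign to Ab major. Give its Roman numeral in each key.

Fm — vi in Ab major, ii in Eb major

Chords diatonic to Ab major: Ab, Bbm, Cm, Db, Eb, Fm, Gdim.
Reading the progression, the first chord not in that set is Bb, so the modulation leaves Ab major there.
The chord immediately before Bb is Fm, which is diatonic to both keys: vi in Ab major and ii in Eb major.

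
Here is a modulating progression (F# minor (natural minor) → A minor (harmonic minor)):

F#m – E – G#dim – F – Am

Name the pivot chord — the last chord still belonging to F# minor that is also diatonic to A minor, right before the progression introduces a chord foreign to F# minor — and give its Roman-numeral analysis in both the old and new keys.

G#dim — ii° in F# minor, vii° in A minor

Chords diatonic to F# minor: F#m, G#dim, A, Bm, C#m, D, E.
Reading the progression, the first chord not in that set is F, so the modulation leaves F# minor there.
The chord immediately before F is G#dim, which is diatonic to both keys: ii° in F# minor and vii° in A minor.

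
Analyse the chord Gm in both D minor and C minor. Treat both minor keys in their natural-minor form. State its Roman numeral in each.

The scale of D minor (natural minor) is D E F G A Bb C; G is degree 4, and the triad built there (G-Bb-D) is minor, so it is iv.
The scale of C minor (natural minor) is C D Eb F G Ab Bb; G is degree 5, and the triad built there (G-Bb-D) is minor, so it is v.

iv in D minor; v in C minor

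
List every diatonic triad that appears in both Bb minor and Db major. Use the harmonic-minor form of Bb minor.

Bbm, Cdim, Ebm, Gb

Triads in Bb minor (harmonic minor): Bbm (i), Cdim (ii°), Dbaug (III+), Ebm (iv), F (V), Gb (VI), Adim (vii°).
Triads in Db major: Db (I), Ebm (ii), Fm (iii), Gb (IV), Ab (V), Bbm (vi), Cdim (vii°).
Shared triads with their functions: Bbm (i in Bb minor, vi in Db major); Cdim (ii° in Bb minor, vii° in Db major); Ebm (iv in Bb minor, ii in Db major); Gb (VI in Bb minor, IV in Db major).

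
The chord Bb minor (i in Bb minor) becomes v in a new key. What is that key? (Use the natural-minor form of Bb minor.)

Eb minor

The numeral v denotes a minor triad on scale degree 5. With Bb on degree 5, the tonic of the new key is Eb.
Degree 5 carries a minor triad in natural-minor keys, so the destination is Eb minor.
Check: the diatonic triads of Eb minor (natural minor) are Ebm (i), Fdim (ii°), Gb (III), Abm (iv), Bbm (v), Cb (VI), Db (VII) — Bb minor is indeed v.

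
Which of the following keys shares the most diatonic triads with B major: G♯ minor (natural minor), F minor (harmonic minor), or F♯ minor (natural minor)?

Triads of B major: B major (I), C♯ minor (ii), D♯ minor (iii), E major (IV), F♯ major (V), G♯ minor (vi), A♯ diminished (vii°).
G♯ minor (natural minor) shares 7: B, C♯m, D♯m, E, F♯, G♯m, A♯dim.
F minor (harmonic minor) shares 0: none.
F♯ minor (natural minor) shares 2: C♯m, E.
The most common triads (7) are shared with G♯ minor.

G♯ minor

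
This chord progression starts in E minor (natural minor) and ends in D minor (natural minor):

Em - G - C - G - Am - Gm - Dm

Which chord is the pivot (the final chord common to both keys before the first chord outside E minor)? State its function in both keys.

Chords diatonic to E minor: Em, F#dim, G, Am, Bm, C, D.
Reading the progression, the first chord not in that set is Gm, so the modulation leaves E minor there.
The chord immediately before Gm is Am, which is diatonic to both keys: iv in E minor and v in D minor.

Am — iv in E minor, v in D minor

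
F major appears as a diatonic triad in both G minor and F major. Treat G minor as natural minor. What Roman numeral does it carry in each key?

VII in G minor; I in F major

The scale of G minor (natural minor) is G A B♭ C D E♭ F; F is degree 7, and the triad built there (F-A-C) is major, so it is VII.
The scale of F major is F G A B♭ C D E; F is degree 1, and the triad built there (F-A-C) is major, so it is I.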